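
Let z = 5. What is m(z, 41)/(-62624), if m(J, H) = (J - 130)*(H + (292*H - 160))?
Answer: 1481625/62624 ≈ 23.659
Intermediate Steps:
m(J, H) = (-160 + 293*H)*(-130 + J) (m(J, H) = (-130 + J)*(H + (-160 + 292*H)) = (-130 + J)*(-160 + 293*H) = (-160 + 293*H)*(-130 + J))
m(z, 41)/(-62624) = (20800 - 38090*41 - 160*5 + 293*41*5)/(-62624) = (20800 - 1561690 - 800 + 60065)*(-1/62624) = -1481625*(-1/62624) = 1481625/62624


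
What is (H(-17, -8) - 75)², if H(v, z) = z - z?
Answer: 5625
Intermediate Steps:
H(v, z) = 0
(H(-17, -8) - 75)² = (0 - 75)² = (-75)² = 5625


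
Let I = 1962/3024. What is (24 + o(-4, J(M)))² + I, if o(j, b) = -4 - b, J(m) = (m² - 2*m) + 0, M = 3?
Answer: 48661/168 ≈ 289.65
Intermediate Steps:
I = 109/168 (I = 1962*(1/3024) = 109/168 ≈ 0.64881)
J(m) = m² - 2*m
(24 + o(-4, J(M)))² + I = (24 + (-4 - 3*(-2 + 3)))² + 109/168 = (24 + (-4 - 3))² + 109/168 = (24 - 7)² + 109/168 = 17² + 109/168 = 289 + 109/168 = 48661/168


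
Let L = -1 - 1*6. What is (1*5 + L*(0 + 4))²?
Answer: 529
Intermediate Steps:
L = -7 (L = -1 - 6 = -7)
(1*5 + L*(0 + 4))² = (1*5 - 7*(0 + 4))² = (5 - 7*4)² = (5 - 28)² = (-23)² = 529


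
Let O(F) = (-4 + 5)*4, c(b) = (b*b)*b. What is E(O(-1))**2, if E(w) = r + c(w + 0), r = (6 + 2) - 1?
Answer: 5041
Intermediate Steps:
c(b) = b**3 (c(b) = b**2*b = b**3)
O(F) = 4 (O(F) = 1*4 = 4)
r = 7 (r = 8 - 1 = 7)
E(w) = 7 + w**3 (E(w) = 7 + (w + 0)**3 = 7 + w**3)
E(O(-1))**2 = (7 + 4**3)**2 = (7 + 64)**2 = 71**2 = 5041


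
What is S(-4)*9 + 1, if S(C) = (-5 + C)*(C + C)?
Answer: 649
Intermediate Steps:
S(C) = 2*C*(-5 + C) (S(C) = (-5 + C)*(2*C) = 2*C*(-5 + C))
S(-4)*9 + 1 = (2*(-4)*(-5 - 4))*9 + 1 = (2*(-4)*(-9))*9 + 1 = 72*9 + 1 = 648 + 1 = 649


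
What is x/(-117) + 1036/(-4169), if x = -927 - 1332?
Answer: 1032951/54197 ≈ 19.059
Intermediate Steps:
x = -2259
x/(-117) + 1036/(-4169) = -2259/(-117) + 1036/(-4169) = -2259*(-1/117) + 1036*(-1/4169) = 251/13 - 1036/4169 = 1032951/54197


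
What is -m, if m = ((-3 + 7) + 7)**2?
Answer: -121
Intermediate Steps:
m = 121 (m = (4 + 7)**2 = 11**2 = 121)
-m = -1*121 = -121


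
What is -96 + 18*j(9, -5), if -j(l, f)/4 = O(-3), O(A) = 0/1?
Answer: -96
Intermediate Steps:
O(A) = 0 (O(A) = 0*1 = 0)
j(l, f) = 0 (j(l, f) = -4*0 = 0)
-96 + 18*j(9, -5) = -96 + 18*0 = -96 + 0 = -96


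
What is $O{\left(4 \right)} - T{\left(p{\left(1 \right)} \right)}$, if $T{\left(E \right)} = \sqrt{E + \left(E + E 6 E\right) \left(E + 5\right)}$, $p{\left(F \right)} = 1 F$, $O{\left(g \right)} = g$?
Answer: $4 - \sqrt{43} \approx -2.5574$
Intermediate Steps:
$p{\left(F \right)} = F$
$T{\left(E \right)} = \sqrt{E + \left(5 + E\right) \left(E + 6 E^{2}\right)}$ ($T{\left(E \right)} = \sqrt{E + \left(E + 6 E E\right) \left(5 + E\right)} = \sqrt{E + \left(E + 6 E^{2}\right) \left(5 + E\right)} = \sqrt{E + \left(5 + E\right) \left(E + 6 E^{2}\right)}$)
$O{\left(4 \right)} - T{\left(p{\left(1 \right)} \right)} = 4 - \sqrt{1 \left(6 + 6 \cdot 1^{2} + 31 \cdot 1\right)} = 4 - \sqrt{1 \left(6 + 6 \cdot 1 + 31\right)} = 4 - \sqrt{1 \left(6 + 6 + 31\right)} = 4 - \sqrt{1 \cdot 43} = 4 - \sqrt{43}$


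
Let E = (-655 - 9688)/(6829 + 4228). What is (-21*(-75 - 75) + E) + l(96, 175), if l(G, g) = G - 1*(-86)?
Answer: 36831581/11057 ≈ 3331.1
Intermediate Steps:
l(G, g) = 86 + G (l(G, g) = G + 86 = 86 + G)
E = -10343/11057 ≈ -0.93543
(-21*(-75 - 75) + E) + l(96, 175) = (-21*(-75 - 75) - 10343/11057) + (86 + 96) = (-21*(-150) - 10343/11057) + 182 = (3150 - 10343/11057) + 182 = 34819207/11057 + 182 = 36831581/11057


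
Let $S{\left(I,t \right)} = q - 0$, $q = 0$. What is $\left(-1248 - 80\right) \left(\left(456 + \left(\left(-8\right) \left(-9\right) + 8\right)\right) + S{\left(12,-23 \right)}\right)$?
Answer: $-711808$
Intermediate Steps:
$S{\left(I,t \right)} = 0$ ($S{\left(I,t \right)} = 0 - 0 = 0 + 0 = 0$)
$\left(-1248 - 80\right) \left(\left(456 + \left(\left(-8\right) \left(-9\right) + 8\right)\right) + S{\left(12,-23 \right)}\right) = \left(-1248 - 80\right) \left(\left(456 + \left(\left(-8\right) \left(-9\right) + 8\right)\right) + 0\right) = - 1328 \left(\left(456 + \left(72 + 8\right)\right) + 0\right) = - 1328 \left(\left(456 + 80\right) + 0\right) = - 1328 \left(536 + 0\right) = \left(-1328\right) 536 = -711808$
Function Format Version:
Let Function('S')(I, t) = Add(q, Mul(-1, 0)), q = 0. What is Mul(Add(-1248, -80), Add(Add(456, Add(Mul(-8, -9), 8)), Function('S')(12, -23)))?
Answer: -711808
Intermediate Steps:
Function('S')(I, t) = 0 (Function('S')(I, t) = Add(0, Mul(-1, 0)) = Add(0, 0) = 0)
Mul(Add(-1248, -80), Add(Add(456, Add(Mul(-8, -9), 8)), Function('S')(12, -23))) = Mul(Add(-1248, -80), Add(Add(456, Add(Mul(-8, -9), 8)), 0)) = Mul(-1328, Add(Add(456, Add(72, 8)), 0)) = Mul(-1328, Add(Add(456, 80), 0)) = Mul(-1328, Add(536, 0)) = Mul(-1328, 536) = -711808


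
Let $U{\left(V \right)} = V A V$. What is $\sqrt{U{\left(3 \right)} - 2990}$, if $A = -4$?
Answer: $i \sqrt{3026} \approx 55.009 i$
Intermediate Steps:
$U{\left(V \right)} = - 4 V^{2}$ ($U{\left(V \right)} = V \left(-4\right) V = - 4 V V = - 4 V^{2}$)
$\sqrt{U{\left(3 \right)} - 2990} = \sqrt{- 4 \cdot 3^{2} - 2990} = \sqrt{\left(-4\right) 9 - 2990} = \sqrt{-36 - 2990} = \sqrt{-3026} = i \sqrt{3026}$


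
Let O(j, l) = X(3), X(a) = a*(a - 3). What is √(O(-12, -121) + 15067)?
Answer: √15067 ≈ 122.75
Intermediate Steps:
X(a) = a*(-3 + a)
O(j, l) = 0 (O(j, l) = 3*(-3 + 3) = 3*0 = 0)
√(O(-12, -121) + 15067) = √(0 + 15067) = √15067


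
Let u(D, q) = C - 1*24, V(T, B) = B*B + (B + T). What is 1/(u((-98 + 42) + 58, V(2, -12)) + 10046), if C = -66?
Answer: 1/9956 ≈ 0.00010044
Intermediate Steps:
V(T, B) = B + T + B² (V(T, B) = B² + (B + T) = B + T + B²)
u(D, q) = -90 (u(D, q) = -66 - 1*24 = -66 - 24 = -90)
1/(u((-98 + 42) + 58, V(2, -12)) + 10046) = 1/(-90 + 10046) = 1/9956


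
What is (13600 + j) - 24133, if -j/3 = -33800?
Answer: 90867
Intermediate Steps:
j = 101400 (j = -3*(-33800) = 101400)
(13600 + j) - 24133 = (13600 + 101400) - 24133 = 115000 - 24133 = 90867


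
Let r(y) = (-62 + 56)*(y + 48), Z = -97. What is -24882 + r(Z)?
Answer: -24588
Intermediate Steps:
r(y) = -288 - 6*y (r(y) = -6*(48 + y) = -288 - 6*y)
-24882 + r(Z) = -24882 + (-288 - 6*(-97)) = -24882 + (-288 + 582) = -24882 + 294 = -24588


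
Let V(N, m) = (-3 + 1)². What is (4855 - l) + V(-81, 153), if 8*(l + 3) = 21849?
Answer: 17047/8 ≈ 2130.9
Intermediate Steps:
V(N, m) = 4 (V(N, m) = (-2)² = 4)
l = 21825/8 (l = -3 + (⅛)*21849 = -3 + 21849/8 = 21825/8 ≈ 2728.1)
(4855 - l) + V(-81, 153) = (4855 - 1*21825/8) + 4 = (4855 - 21825/8) + 4 = 17015/8 + 4 = 17047/8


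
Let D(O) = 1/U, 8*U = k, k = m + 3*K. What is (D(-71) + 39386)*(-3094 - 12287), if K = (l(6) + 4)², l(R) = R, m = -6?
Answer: -29684027742/49 ≈ -6.0580e+8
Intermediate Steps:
K = 100 (K = (6 + 4)² = 10² = 100)
k = 294 (k = -6 + 3*100 = -6 + 300 = 294)
U = 147/4 (U = (⅛)*294 = 147/4 ≈ 36.750)
D(O) = 4/147 (D(O) = 1/(147/4) = 4/147)
(D(-71) + 39386)*(-3094 - 12287) = (4/147 + 39386)*(-3094 - 12287) = (5789746/147)*(-15381) = -29684027742/49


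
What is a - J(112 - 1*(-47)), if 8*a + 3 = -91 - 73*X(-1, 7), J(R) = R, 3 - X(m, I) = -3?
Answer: -451/2 ≈ -225.50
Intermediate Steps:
X(m, I) = 6 (X(m, I) = 3 - 1*(-3) = 3 + 3 = 6)
a = -133/2 (a = -3/8 + (-91 - 73*6)/8 = -3/8 + (-91 - 438)/8 = -3/8 + (⅛)*(-529) = -3/8 - 529/8 = -133/2 ≈ -66.500)
a - J(112 - 1*(-47)) = -133/2 - (112 - 1*(-47)) = -133/2 - (112 + 47) = -133/2 - 1*159 = -133/2 - 159 = -451/2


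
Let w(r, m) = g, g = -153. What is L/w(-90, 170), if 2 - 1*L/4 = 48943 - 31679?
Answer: 7672/17 ≈ 451.29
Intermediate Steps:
w(r, m) = -153
L = -69048 (L = 8 - 4*(48943 - 31679) = 8 - 4*17264 = 8 - 69056 = -69048)
L/w(-90, 170) = -69048/(-153) = -69048*(-1/153) = 7672/17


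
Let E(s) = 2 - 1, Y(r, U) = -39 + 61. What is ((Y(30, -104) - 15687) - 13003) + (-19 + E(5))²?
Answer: -28344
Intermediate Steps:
Y(r, U) = 22
E(s) = 1
((Y(30, -104) - 15687) - 13003) + (-19 + E(5))² = ((22 - 15687) - 13003) + (-19 + 1)² = (-15665 - 13003) + (-18)² = -28668 + 324 = -28344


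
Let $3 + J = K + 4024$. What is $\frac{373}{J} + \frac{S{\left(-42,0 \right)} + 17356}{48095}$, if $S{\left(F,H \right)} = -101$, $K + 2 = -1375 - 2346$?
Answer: $\frac{4616285}{2866462} \approx 1.6104$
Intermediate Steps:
$K = -3723$ ($K = -2 - 3721 = -3723$)
$J = 298$ ($J = -3 + \left(-3723 + 4024\right) = -3 + 301 = 298$)
$\frac{373}{J} + \frac{S{\left(-42,0 \right)} + 17356}{48095} = \frac{373}{298} + \frac{-101 + 17356}{48095} = 373 \cdot \frac{1}{298} + 17255 \cdot \frac{1}{48095} = \frac{373}{298} + \frac{3451}{9619} = \frac{4616285}{2866462}$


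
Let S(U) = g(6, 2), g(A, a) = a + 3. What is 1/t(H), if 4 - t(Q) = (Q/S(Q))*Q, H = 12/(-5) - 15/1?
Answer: -125/7069 ≈ -0.017683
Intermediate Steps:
g(A, a) = 3 + a
S(U) = 5 (S(U) = 3 + 2 = 5)
H = -87/5 (H = 12*(-⅕) - 15*1 = -12/5 - 15 = -87/5 ≈ -17.400)
t(Q) = 4 - Q²/5 (t(Q) = 4 - Q/5*Q = 4 - Q²/5)
1/t(H) = 1/(4 - (-87/5)²/5) = 1/(4 - ⅕*7569/25) = 1/(4 - 7569/125) = 1/(-7069/125) = -125/7069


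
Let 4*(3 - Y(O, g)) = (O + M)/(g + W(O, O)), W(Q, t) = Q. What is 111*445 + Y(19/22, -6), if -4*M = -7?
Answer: 44655907/904 ≈ 49398.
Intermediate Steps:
M = 7/4 (M = -1/4*(-7) = 7/4 ≈ 1.7500)
Y(O, g) = 3 - (7/4 + O)/(4*(O + g)) (Y(O, g) = 3 - (O + 7/4)/(4*(g + O)) = 3 - (7/4 + O)/(4*(O + g)))
111*445 + Y(19/22, -6) = 111*445 + (-7 + 44*(19/22) + 48*(-6))/(16*(19/22 - 6)) = 49395 + (-7 + 44*(19*(1/22)) - 288)/(16*(19*(1/22) - 6)) = 49395 + (-7 + 44*(19/22) - 288)/(16*(19/22 - 6)) = 49395 + (-7 + 38 - 288)/(16*(-113/22)) = 49395 + (1/16)*(-22/113)*(-257) = 49395 + 2827/904 = 44655907/904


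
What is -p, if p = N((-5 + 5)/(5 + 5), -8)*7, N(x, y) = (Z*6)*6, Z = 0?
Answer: 0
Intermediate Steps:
N(x, y) = 0 (N(x, y) = (0*6)*6 = 0*6 = 0)
p = 0 (p = 0*7 = 0)
-p = -1*0 = 0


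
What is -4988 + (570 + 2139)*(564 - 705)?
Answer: -386957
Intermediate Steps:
-4988 + (570 + 2139)*(564 - 705) = -4988 + 2709*(-141) = -4988 - 381969 = -386957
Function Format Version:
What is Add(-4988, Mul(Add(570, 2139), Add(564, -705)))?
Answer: -386957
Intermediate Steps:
Add(-4988, Mul(Add(570, 2139), Add(564, -705))) = Add(-4988, Mul(2709, -141)) = Add(-4988, -381969) = -386957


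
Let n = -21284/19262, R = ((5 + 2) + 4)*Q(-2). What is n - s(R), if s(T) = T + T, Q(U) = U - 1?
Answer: 625004/9631 ≈ 64.895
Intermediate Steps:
Q(U) = -1 + U
R = -33 (R = ((5 + 2) + 4)*(-1 - 2) = (7 + 4)*(-3) = 11*(-3) = -33)
s(T) = 2*T
n = -10642/9631 (n = -21284*1/19262 = -10642/9631 ≈ -1.1050)
n - s(R) = -10642/9631 - 2*(-33) = -10642/9631 - 1*(-66) = -10642/9631 + 66 = 625004/9631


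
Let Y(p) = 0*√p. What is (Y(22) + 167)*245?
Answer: 40915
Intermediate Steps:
Y(p) = 0
(Y(22) + 167)*245 = (0 + 167)*245 = 167*245 = 40915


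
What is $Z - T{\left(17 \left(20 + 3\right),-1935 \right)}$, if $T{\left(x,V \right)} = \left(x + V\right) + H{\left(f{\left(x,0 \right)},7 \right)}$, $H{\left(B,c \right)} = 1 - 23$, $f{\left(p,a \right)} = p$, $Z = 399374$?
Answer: $400940$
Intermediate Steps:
$H{\left(B,c \right)} = -22$ ($H{\left(B,c \right)} = 1 - 23 = -22$)
$T{\left(x,V \right)} = -22 + V + x$ ($T{\left(x,V \right)} = \left(x + V\right) - 22 = \left(V + x\right) - 22 = -22 + V + x$)
$Z - T{\left(17 \left(20 + 3\right),-1935 \right)} = 399374 - \left(-22 - 1935 + 17 \left(20 + 3\right)\right) = 399374 - \left(-22 - 1935 + 17 \cdot 23\right) = 399374 - \left(-22 - 1935 + 391\right) = 399374 - -1566 = 399374 + 1566 = 400940$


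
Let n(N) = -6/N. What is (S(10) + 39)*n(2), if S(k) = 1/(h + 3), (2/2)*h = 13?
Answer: -1875/16 ≈ -117.19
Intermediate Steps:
h = 13
S(k) = 1/16 (S(k) = 1/(13 + 3) = 1/16)
(S(10) + 39)*n(2) = (1/16 + 39)*(-6/2) = 625*(-6*1/2)/16 = (625/16)*(-3) = -1875/16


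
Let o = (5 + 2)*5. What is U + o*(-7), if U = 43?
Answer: -202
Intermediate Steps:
o = 35 (o = 7*5 = 35)
U + o*(-7) = 43 + 35*(-7) = 43 - 245 = -202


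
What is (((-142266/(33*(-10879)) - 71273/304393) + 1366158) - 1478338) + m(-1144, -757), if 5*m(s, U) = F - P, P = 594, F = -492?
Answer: -20471100626890117/182132029585 ≈ -1.1240e+5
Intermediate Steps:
m(s, U) = -1086/5 (m(s, U) = (-492 - 1*594)/5 = (-492 - 594)/5 = (1/5)*(-1086) = -1086/5)
(((-142266/(33*(-10879)) - 71273/304393) + 1366158) - 1478338) + m(-1144, -757) = (((-142266/(33*(-10879)) - 71273/304393) + 1366158) - 1478338) - 1086/5 = (((-142266/(-359007) - 71273*1/304393) + 1366158) - 1478338) - 1086/5 = (((-142266*(-1/359007) - 71273/304393) + 1366158) - 1478338) - 1086/5 = (((47422/119669 - 71273/304393) + 1366158) - 1478338) - 1086/5 = ((5905756209/36426405917 + 1366158) - 1478338) - 1086/5 = (49764231760513095/36426405917 - 1478338) - 1086/5 = -4086308310012851/36426405917 - 1086/5 = -20471100626890117/182132029585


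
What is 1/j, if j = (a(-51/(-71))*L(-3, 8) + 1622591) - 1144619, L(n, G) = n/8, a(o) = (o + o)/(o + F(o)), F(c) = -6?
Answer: 500/238986051 ≈ 2.0922e-6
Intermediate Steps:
a(o) = 2*o/(-6 + o) (a(o) = (o + o)/(o - 6) = (2*o)/(-6 + o) = 2*o/(-6 + o))
L(n, G) = n/8 (L(n, G) = n*(1/8) = n/8)
j = 238986051/500 (j = ((2*(-51/(-71))/(-6 - 51/(-71)))*((1/8)*(-3)) + 1622591) - 1144619 = ((2*(-51*(-1/71))/(-6 - 51*(-1/71)))*(-3/8) + 1622591) - 1144619 = ((2*(51/71)/(-6 + 51/71))*(-3/8) + 1622591) - 1144619 = ((2*(51/71)/(-375/71))*(-3/8) + 1622591) - 1144619 = ((2*(51/71)*(-71/375))*(-3/8) + 1622591) - 1144619 = (-34/125*(-3/8) + 1622591) - 1144619 = (51/500 + 1622591) - 1144619 = 811295551/500 - 1144619 = 238986051/500 ≈ 4.7797e+5)
1/j = 1/(238986051/500) = 500/238986051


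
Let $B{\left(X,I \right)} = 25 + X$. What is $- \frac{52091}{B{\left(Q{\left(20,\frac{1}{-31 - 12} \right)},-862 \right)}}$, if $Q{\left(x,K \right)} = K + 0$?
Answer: $- \frac{2239913}{1074} \approx -2085.6$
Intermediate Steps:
$Q{\left(x,K \right)} = K$
$- \frac{52091}{B{\left(Q{\left(20,\frac{1}{-31 - 12} \right)},-862 \right)}} = - \frac{52091}{25 + \frac{1}{-31 - 12}} = - \frac{52091}{25 + \frac{1}{-43}} = - \frac{52091}{25 - \frac{1}{43}} = - \frac{52091}{\frac{1074}{43}} = \left(-52091\right) \frac{43}{1074} = - \frac{2239913}{1074}$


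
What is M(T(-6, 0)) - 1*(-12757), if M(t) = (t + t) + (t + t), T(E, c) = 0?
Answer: 12757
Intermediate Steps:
M(t) = 4*t (M(t) = 2*t + 2*t = 4*t)
M(T(-6, 0)) - 1*(-12757) = 4*0 - 1*(-12757) = 0 + 12757 = 12757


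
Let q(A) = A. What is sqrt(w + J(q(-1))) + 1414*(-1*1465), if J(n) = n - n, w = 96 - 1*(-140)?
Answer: -2071510 + 2*sqrt(59) ≈ -2.0715e+6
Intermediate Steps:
w = 236 (w = 96 + 140 = 236)
J(n) = 0
sqrt(w + J(q(-1))) + 1414*(-1*1465) = sqrt(236 + 0) + 1414*(-1*1465) = sqrt(236) + 1414*(-1465) = 2*sqrt(59) - 2071510 = -2071510 + 2*sqrt(59)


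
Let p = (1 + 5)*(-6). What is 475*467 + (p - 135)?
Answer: 221654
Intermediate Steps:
p = -36 (p = 6*(-6) = -36)
475*467 + (p - 135) = 475*467 + (-36 - 135) = 221825 - 171 = 221654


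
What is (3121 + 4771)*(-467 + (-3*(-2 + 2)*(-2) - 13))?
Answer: -3788160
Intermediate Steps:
(3121 + 4771)*(-467 + (-3*(-2 + 2)*(-2) - 13)) = 7892*(-467 + (-3*0*(-2) - 13)) = 7892*(-467 + (0*(-2) - 13)) = 7892*(-467 + (0 - 13)) = 7892*(-467 - 13) = 7892*(-480) = -3788160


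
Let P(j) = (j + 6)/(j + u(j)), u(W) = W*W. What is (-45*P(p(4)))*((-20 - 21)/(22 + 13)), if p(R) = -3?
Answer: 369/14 ≈ 26.357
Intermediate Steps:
u(W) = W²
P(j) = (6 + j)/(j + j²) (P(j) = (j + 6)/(j + j²) = (6 + j)/(j + j²))
(-45*P(p(4)))*((-20 - 21)/(22 + 13)) = (-45*(6 - 3)/((-3)*(1 - 3)))*((-20 - 21)/(22 + 13)) = (-(-15)*3/(-2))*(-41/35) = (-(-15)*(-1)*3/2)*(-41*1/35) = -45*½*(-41/35) = -45/2*(-41/35) = 369/14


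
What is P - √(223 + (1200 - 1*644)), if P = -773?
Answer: -773 - √779 ≈ -800.91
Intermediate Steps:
P - √(223 + (1200 - 1*644)) = -773 - √(223 + (1200 - 1*644)) = -773 - √(223 + (1200 - 644)) = -773 - √(223 + 556) = -773 - √779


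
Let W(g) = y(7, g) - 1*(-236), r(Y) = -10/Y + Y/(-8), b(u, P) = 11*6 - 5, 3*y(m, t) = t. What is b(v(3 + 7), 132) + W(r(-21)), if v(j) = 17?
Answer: 150209/504 ≈ 298.03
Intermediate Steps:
y(m, t) = t/3
b(u, P) = 61 (b(u, P) = 66 - 5 = 61)
r(Y) = -10/Y - Y/8 (r(Y) = -10/Y + Y*(-1/8) = -10/Y - Y/8)
W(g) = 236 + g/3 (W(g) = g/3 - 1*(-236) = g/3 + 236 = 236 + g/3)
b(v(3 + 7), 132) + W(r(-21)) = 61 + (236 + (-10/(-21) - 1/8*(-21))/3) = 61 + (236 + (-10*(-1/21) + 21/8)/3) = 61 + (236 + (10/21 + 21/8)/3) = 61 + (236 + (1/3)*(521/168)) = 61 + (236 + 521/504) = 61 + 119465/504 = 150209/504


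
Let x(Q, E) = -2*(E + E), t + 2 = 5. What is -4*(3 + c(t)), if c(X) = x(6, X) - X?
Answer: 48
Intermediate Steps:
t = 3 (t = -2 + 5 = 3)
x(Q, E) = -4*E
c(X) = -5*X (c(X) = -4*X - X = -5*X)
-4*(3 + c(t)) = -4*(3 - 5*3) = -4*(3 - 15) = -4*(-12) = 48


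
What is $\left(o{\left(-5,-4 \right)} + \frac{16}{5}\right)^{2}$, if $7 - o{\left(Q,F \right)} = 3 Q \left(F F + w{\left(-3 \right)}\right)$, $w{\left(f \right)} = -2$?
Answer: $\frac{1212201}{25} \approx 48488.0$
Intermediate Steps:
$o{\left(Q,F \right)} = 7 - 3 Q \left(-2 + F^{2}\right)$ ($o{\left(Q,F \right)} = 7 - 3 Q \left(F F - 2\right) = 7 - 3 Q \left(F^{2} - 2\right) = 7 - 3 Q \left(-2 + F^{2}\right)$)
$\left(o{\left(-5,-4 \right)} + \frac{16}{5}\right)^{2} = \left(\left(7 + 6 \left(-5\right) - - 15 \left(-4\right)^{2}\right) + \frac{16}{5}\right)^{2} = \left(\left(7 - 30 - \left(-15\right) 16\right) + 16 \cdot \frac{1}{5}\right)^{2} = \left(\left(7 - 30 + 240\right) + \frac{16}{5}\right)^{2} = \left(217 + \frac{16}{5}\right)^{2} = \left(\frac{1101}{5}\right)^{2} = \frac{1212201}{25}$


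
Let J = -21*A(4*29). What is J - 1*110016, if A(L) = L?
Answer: -112452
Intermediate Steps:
J = -2436 (J = -84*29 = -21*116 = -2436)
J - 1*110016 = -2436 - 1*110016 = -2436 - 110016 = -112452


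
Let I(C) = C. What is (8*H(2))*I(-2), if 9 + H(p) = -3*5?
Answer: 384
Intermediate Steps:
H(p) = -24 (H(p) = -9 - 3*5 = -9 - 15 = -24)
(8*H(2))*I(-2) = (8*(-24))*(-2) = -192*(-2) = 384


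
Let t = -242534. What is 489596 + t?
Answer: 247062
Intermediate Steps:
489596 + t = 489596 - 242534 = 247062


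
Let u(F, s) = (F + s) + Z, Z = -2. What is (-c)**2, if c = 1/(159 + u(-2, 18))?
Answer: 1/29929 ≈ 3.3412e-5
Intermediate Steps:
u(F, s) = -2 + F + s (u(F, s) = (F + s) - 2 = -2 + F + s)
c = 1/173 (c = 1/(159 + (-2 - 2 + 18)) = 1/(159 + 14) = 1/173 ≈ 0.0057803)
(-c)**2 = (-1*1/173)**2 = (-1/173)**2 = 1/29929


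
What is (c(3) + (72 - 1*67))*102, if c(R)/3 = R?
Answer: 1428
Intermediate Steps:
c(R) = 3*R
(c(3) + (72 - 1*67))*102 = (3*3 + (72 - 1*67))*102 = (9 + (72 - 67))*102 = (9 + 5)*102 = 14*102 = 1428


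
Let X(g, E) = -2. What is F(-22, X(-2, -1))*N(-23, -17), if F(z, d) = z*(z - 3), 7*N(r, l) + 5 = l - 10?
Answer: -17600/7 ≈ -2514.3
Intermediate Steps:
N(r, l) = -15/7 + l/7 (N(r, l) = -5/7 + (l - 10)/7 = -5/7 + (-10 + l)/7 = -5/7 + (-10/7 + l/7) = -15/7 + l/7)
F(z, d) = z*(-3 + z)
F(-22, X(-2, -1))*N(-23, -17) = (-22*(-3 - 22))*(-15/7 + (⅐)*(-17)) = (-22*(-25))*(-15/7 - 17/7) = 550*(-32/7) = -17600/7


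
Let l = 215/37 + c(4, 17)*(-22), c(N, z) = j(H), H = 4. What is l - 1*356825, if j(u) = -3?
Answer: -13199868/37 ≈ -3.5675e+5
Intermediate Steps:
c(N, z) = -3
l = 2657/37 (l = 215/37 - 3*(-22) = 215*(1/37) + 66 = 215/37 + 66 = 2657/37 ≈ 71.811)
l - 1*356825 = 2657/37 - 1*356825 = 2657/37 - 356825 = -13199868/37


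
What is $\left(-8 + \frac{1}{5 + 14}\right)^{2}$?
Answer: $\frac{22801}{361} \approx 63.161$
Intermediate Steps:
$\left(-8 + \frac{1}{5 + 14}\right)^{2} = \left(-8 + \frac{1}{19}\right)^{2} = \left(- \frac{151}{19}\right)^{2} = \frac{22801}{361}$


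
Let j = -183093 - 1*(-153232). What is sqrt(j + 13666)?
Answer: I*sqrt(16195) ≈ 127.26*I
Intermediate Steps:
j = -29861 (j = -183093 + 153232 = -29861)
sqrt(j + 13666) = sqrt(-29861 + 13666) = sqrt(-16195) = I*sqrt(16195)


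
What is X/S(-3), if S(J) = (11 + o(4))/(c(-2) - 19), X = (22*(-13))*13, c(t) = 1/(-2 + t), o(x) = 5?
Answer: 143143/32 ≈ 4473.2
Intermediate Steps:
X = -3718 (X = -286*13 = -3718)
S(J) = -64/77 (S(J) = (11 + 5)/(1/(-2 - 2) - 19) = 16/(1/(-4) - 19) = 16/(-¼ - 19) = 16/(-77/4) = 16*(-4/77) = -64/77)
X/S(-3) = -3718/(-64/77) = -3718*(-77/64) = 143143/32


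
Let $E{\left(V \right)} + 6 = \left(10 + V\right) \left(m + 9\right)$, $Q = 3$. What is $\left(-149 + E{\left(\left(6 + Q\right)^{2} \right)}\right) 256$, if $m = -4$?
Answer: $76800$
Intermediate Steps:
$E{\left(V \right)} = 44 + 5 V$ ($E{\left(V \right)} = -6 + \left(10 + V\right) \left(-4 + 9\right) = -6 + \left(10 + V\right) 5 = -6 + \left(50 + 5 V\right) = 44 + 5 V$)
$\left(-149 + E{\left(\left(6 + Q\right)^{2} \right)}\right) 256 = \left(-149 + \left(44 + 5 \left(6 + 3\right)^{2}\right)\right) 256 = \left(-149 + \left(44 + 5 \cdot 9^{2}\right)\right) 256 = \left(-149 + \left(44 + 5 \cdot 81\right)\right) 256 = \left(-149 + \left(44 + 405\right)\right) 256 = \left(-149 + 449\right) 256 = 300 \cdot 256 = 76800$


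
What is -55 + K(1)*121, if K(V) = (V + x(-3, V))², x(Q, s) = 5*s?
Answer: 4301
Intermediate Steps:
K(V) = 36*V² (K(V) = (V + 5*V)² = (6*V)² = 36*V²)
-55 + K(1)*121 = -55 + (36*1²)*121 = -55 + (36*1)*121 = -55 + 36*121 = -55 + 4356 = 4301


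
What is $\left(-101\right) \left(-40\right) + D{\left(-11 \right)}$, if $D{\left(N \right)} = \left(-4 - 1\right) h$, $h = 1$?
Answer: $4035$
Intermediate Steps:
$D{\left(N \right)} = -5$ ($D{\left(N \right)} = \left(-4 - 1\right) 1 = \left(-5\right) 1 = -5$)
$\left(-101\right) \left(-40\right) + D{\left(-11 \right)} = \left(-101\right) \left(-40\right) - 5 = 4040 - 5 = 4035$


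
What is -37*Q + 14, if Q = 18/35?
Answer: -176/35 ≈ -5.0286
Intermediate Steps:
Q = 18/35 (Q = 18*(1/35) = 18/35 ≈ 0.51429)
-37*Q + 14 = -37*18/35 + 14 = -666/35 + 14 = -176/35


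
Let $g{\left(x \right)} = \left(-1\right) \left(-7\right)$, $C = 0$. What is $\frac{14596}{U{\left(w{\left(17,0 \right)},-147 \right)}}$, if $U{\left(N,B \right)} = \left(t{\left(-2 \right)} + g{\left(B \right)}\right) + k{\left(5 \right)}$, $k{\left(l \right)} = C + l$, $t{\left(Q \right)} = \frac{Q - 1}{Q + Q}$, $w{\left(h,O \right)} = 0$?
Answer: $\frac{58384}{51} \approx 1144.8$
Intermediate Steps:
$t{\left(Q \right)} = \frac{-1 + Q}{2 Q}$
$k{\left(l \right)} = l$ ($k{\left(l \right)} = 0 + l = l$)
$g{\left(x \right)} = 7$
$U{\left(N,B \right)} = \frac{51}{4}$ ($U{\left(N,B \right)} = \left(\frac{-1 - 2}{2 \left(-2\right)} + 7\right) + 5 = \left(\frac{1}{2} \left(- \frac{1}{2}\right) \left(-3\right) + 7\right) + 5 = \left(\frac{3}{4} + 7\right) + 5 = \frac{31}{4} + 5 = \frac{51}{4}$)
$\frac{14596}{U{\left(w{\left(17,0 \right)},-147 \right)}} = \frac{14596}{\frac{51}{4}} = 14596 \cdot \frac{4}{51} = \frac{58384}{51}$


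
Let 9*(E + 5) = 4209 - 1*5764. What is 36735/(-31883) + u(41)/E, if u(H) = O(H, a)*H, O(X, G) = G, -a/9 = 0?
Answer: -36735/31883 ≈ -1.1522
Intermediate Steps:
a = 0 (a = -9*0 = 0)
u(H) = 0 (u(H) = 0*H = 0)
E = -1600/9 (E = -5 + (4209 - 1*5764)/9 = -5 + (4209 - 5764)/9 = -5 + (⅑)*(-1555) = -5 - 1555/9 = -1600/9 ≈ -177.78)
36735/(-31883) + u(41)/E = 36735/(-31883) + 0/(-1600/9) = 36735*(-1/31883) + 0*(-9/1600) = -36735/31883 + 0 = -36735/31883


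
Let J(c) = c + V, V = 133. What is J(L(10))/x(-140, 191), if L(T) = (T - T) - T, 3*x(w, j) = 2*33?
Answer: 123/22 ≈ 5.5909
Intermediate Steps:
x(w, j) = 22 (x(w, j) = (2*33)/3 = (⅓)*66 = 22)
L(T) = -T (L(T) = 0 - T = -T)
J(c) = 133 + c (J(c) = c + 133 = 133 + c)
J(L(10))/x(-140, 191) = (133 - 1*10)/22 = (133 - 10)*(1/22) = 123*(1/22) = 123/22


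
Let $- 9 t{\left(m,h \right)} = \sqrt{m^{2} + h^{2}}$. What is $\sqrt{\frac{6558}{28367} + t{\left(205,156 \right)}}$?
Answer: $\frac{\sqrt{1674277074 - 804686689 \sqrt{66361}}}{85101} \approx 5.3284 i$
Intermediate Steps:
$t{\left(m,h \right)} = - \frac{\sqrt{h^{2} + m^{2}}}{9}$ ($t{\left(m,h \right)} = - \frac{\sqrt{m^{2} + h^{2}}}{9} = - \frac{\sqrt{h^{2} + m^{2}}}{9}$)
$\sqrt{\frac{6558}{28367} + t{\left(205,156 \right)}} = \sqrt{\frac{6558}{28367} - \frac{\sqrt{156^{2} + 205^{2}}}{9}} = \sqrt{6558 \cdot \frac{1}{28367} - \frac{\sqrt{24336 + 42025}}{9}} = \sqrt{\frac{6558}{28367} - \frac{\sqrt{66361}}{9}}$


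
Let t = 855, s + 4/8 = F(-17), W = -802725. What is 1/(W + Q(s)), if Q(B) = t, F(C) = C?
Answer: -1/801870 ≈ -1.2471e-6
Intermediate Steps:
s = -35/2 (s = -½ - 17 = -35/2 ≈ -17.500)
Q(B) = 855
1/(W + Q(s)) = 1/(-802725 + 855) = 1/(-801870) = -1/801870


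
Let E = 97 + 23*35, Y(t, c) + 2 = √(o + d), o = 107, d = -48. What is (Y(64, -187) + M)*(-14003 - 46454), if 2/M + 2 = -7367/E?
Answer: 1217966722/9171 - 60457*√59 ≈ -3.3157e+5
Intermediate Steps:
Y(t, c) = -2 + √59 (Y(t, c) = -2 + √(107 - 48) = -2 + √59)
E = 902 (E = 97 + 805 = 902)
M = -1804/9171 (M = 2/(-2 - 7367/902) = 2/(-9171/902) = 2*(-902/9171) = -1804/9171 ≈ -0.19671)
(Y(64, -187) + M)*(-14003 - 46454) = ((-2 + √59) - 1804/9171)*(-14003 - 46454) = (-20146/9171 + √59)*(-60457) = 1217966722/9171 - 60457*√59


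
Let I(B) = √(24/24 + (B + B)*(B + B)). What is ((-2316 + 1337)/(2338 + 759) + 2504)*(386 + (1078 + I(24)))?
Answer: 11351722776/3097 + 7753909*√2305/3097 ≈ 3.7856e+6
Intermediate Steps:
I(B) = √(1 + 4*B²) (I(B) = √(24*(1/24) + (2*B)*(2*B)) = √(1 + 4*B²))
((-2316 + 1337)/(2338 + 759) + 2504)*(386 + (1078 + I(24))) = ((-2316 + 1337)/(2338 + 759) + 2504)*(386 + (1078 + √(1 + 4*24²))) = (-979/3097 + 2504)*(386 + (1078 + √(1 + 4*576))) = (-979*1/3097 + 2504)*(386 + (1078 + √(1 + 2304))) = (-979/3097 + 2504)*(386 + (1078 + √2305)) = 7753909*(1464 + √2305)/3097 = 11351722776/3097 + 7753909*√2305/3097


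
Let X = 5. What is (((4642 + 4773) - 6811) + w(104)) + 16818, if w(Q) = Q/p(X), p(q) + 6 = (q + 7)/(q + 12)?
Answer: 873106/45 ≈ 19402.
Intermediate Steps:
p(q) = -6 + (7 + q)/(12 + q) (p(q) = -6 + (q + 7)/(q + 12) = -6 + (7 + q)/(12 + q))
w(Q) = -17*Q/90 (w(Q) = Q/((5*(-13 - 1*5)/(12 + 5))) = Q/((5*(-13 - 5)/17)) = Q/((5*(1/17)*(-18))) = Q/(-90/17) = Q*(-17/90) = -17*Q/90)
(((4642 + 4773) - 6811) + w(104)) + 16818 = (((4642 + 4773) - 6811) - 17/90*104) + 16818 = ((9415 - 6811) - 884/45) + 16818 = (2604 - 884/45) + 16818 = 116296/45 + 16818 = 873106/45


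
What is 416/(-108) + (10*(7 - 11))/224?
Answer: -3047/756 ≈ -4.0304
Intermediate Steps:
416/(-108) + (10*(7 - 11))/224 = 416*(-1/108) + (10*(-4))*(1/224) = -104/27 - 40*1/224 = -104/27 - 5/28 = -3047/756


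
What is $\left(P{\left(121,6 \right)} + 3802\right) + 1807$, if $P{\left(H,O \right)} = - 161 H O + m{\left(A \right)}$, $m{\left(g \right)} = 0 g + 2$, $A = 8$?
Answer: $-111275$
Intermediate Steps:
$m{\left(g \right)} = 2$ ($m{\left(g \right)} = 0 + 2 = 2$)
$P{\left(H,O \right)} = 2 - 161 H O$ ($P{\left(H,O \right)} = - 161 H O + 2 = 2 - 161 H O$)
$\left(P{\left(121,6 \right)} + 3802\right) + 1807 = \left(\left(2 - 19481 \cdot 6\right) + 3802\right) + 1807 = \left(\left(2 - 116886\right) + 3802\right) + 1807 = \left(-116884 + 3802\right) + 1807 = -113082 + 1807 = -111275$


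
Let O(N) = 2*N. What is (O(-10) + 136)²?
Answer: 13456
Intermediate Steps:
(O(-10) + 136)² = (2*(-10) + 136)² = (-20 + 136)² = 116² = 13456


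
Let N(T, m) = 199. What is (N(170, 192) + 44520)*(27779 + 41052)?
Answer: 3078053489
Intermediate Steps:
(N(170, 192) + 44520)*(27779 + 41052) = (199 + 44520)*(27779 + 41052) = 44719*68831 = 3078053489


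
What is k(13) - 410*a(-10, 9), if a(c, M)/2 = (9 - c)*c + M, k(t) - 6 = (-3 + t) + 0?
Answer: 148436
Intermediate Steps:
k(t) = 3 + t (k(t) = 6 + ((-3 + t) + 0) = 6 + (-3 + t) = 3 + t)
a(c, M) = 2*M + 2*c*(9 - c) (a(c, M) = 2*((9 - c)*c + M) = 2*(c*(9 - c) + M) = 2*(M + c*(9 - c)) = 2*M + 2*c*(9 - c))
k(13) - 410*a(-10, 9) = (3 + 13) - 410*(-2*(-10)**2 + 2*9 + 18*(-10)) = 16 - 410*(-2*100 + 18 - 180) = 16 - 410*(-200 + 18 - 180) = 16 - 410*(-362) = 16 + 148420 = 148436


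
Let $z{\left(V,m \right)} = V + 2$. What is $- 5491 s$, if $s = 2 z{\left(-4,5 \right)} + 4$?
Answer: $0$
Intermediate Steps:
$z{\left(V,m \right)} = 2 + V$
$s = 0$ ($s = 2 \left(2 - 4\right) + 4 = 2 \left(-2\right) + 4 = -4 + 4 = 0$)
$- 5491 s = \left(-5491\right) 0 = 0$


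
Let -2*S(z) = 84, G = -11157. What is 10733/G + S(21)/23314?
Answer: -125348878/130057149 ≈ -0.96380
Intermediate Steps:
S(z) = -42 (S(z) = -½*84 = -42)
10733/G + S(21)/23314 = 10733/(-11157) - 42/23314 = 10733*(-1/11157) - 42*1/23314 = -10733/11157 - 21/11657 = -125348878/130057149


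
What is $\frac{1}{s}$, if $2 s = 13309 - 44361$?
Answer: $- \frac{1}{15526} \approx -6.4408 \cdot 10^{-5}$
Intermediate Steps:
$s = -15526$ ($s = \frac{13309 - 44361}{2} = \frac{1}{2} \left(-31052\right) = -15526$)
$\frac{1}{s} = \frac{1}{-15526} = - \frac{1}{15526}$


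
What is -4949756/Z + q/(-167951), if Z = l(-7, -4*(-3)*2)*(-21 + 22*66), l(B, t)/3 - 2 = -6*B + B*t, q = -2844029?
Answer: 586321028896/22351422933 ≈ 26.232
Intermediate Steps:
l(B, t) = 6 - 18*B + 3*B*t (l(B, t) = 6 + 3*(-6*B + B*t) = 6 + (-18*B + 3*B*t) = 6 - 18*B + 3*B*t)
Z = -532332 (Z = (6 - 18*(-7) + 3*(-7)*(-4*(-3)*2))*(-21 + 22*66) = (6 + 126 + 3*(-7)*(12*2))*(-21 + 1452) = (6 + 126 + 3*(-7)*24)*1431 = (6 + 126 - 504)*1431 = -372*1431 = -532332)
-4949756/Z + q/(-167951) = -4949756/(-532332) - 2844029/(-167951) = -4949756*(-1/532332) - 2844029*(-1/167951) = 1237439/133083 + 2844029/167951 = 586321028896/22351422933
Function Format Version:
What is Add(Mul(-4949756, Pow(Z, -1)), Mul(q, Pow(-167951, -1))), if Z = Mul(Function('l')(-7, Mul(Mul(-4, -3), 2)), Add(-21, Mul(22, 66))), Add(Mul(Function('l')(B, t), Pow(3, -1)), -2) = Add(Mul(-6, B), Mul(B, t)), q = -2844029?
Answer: Rational(586321028896, 22351422933) ≈ 26.232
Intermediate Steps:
Function('l')(B, t) = Add(6, Mul(-18, B), Mul(3, B, t)) (Function('l')(B, t) = Add(6, Mul(3, Add(Mul(-6, B), Mul(B, t)))) = Add(6, Add(Mul(-18, B), Mul(3, B, t))) = Add(6, Mul(-18, B), Mul(3, B, t)))
Z = -532332 (Z = Mul(Add(6, Mul(-18, -7), Mul(3, -7, Mul(Mul(-4, -3), 2))), Add(-21, Mul(22, 66))) = Mul(Add(6, 126, Mul(3, -7, Mul(12, 2))), Add(-21, 1452)) = Mul(Add(6, 126, Mul(3, -7, 24)), 1431) = Mul(Add(6, 126, -504), 1431) = Mul(-372, 1431) = -532332)
Add(Mul(-4949756, Pow(Z, -1)), Mul(q, Pow(-167951, -1))) = Add(Mul(-4949756, Pow(-532332, -1)), Mul(-2844029, Pow(-167951, -1))) = Add(Mul(-4949756, Rational(-1, 532332)), Mul(-2844029, Rational(-1, 167951))) = Add(Rational(1237439, 133083), Rational(2844029, 167951)) = Rational(586321028896, 22351422933)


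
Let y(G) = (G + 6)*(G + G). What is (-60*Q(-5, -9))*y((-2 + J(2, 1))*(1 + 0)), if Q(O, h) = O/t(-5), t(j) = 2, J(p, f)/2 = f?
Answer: 0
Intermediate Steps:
J(p, f) = 2*f
Q(O, h) = O/2
y(G) = 2*G*(6 + G) (y(G) = (6 + G)*(2*G) = 2*G*(6 + G))
(-60*Q(-5, -9))*y((-2 + J(2, 1))*(1 + 0)) = (-30*(-5))*(2*((-2 + 2*1)*(1 + 0))*(6 + (-2 + 2*1)*(1 + 0))) = (-60*(-5/2))*(2*((-2 + 2)*1)*(6 + (-2 + 2)*1)) = 150*(2*(0*1)*(6 + 0*1)) = 150*(2*0*(6 + 0)) = 150*(2*0*6) = 150*0 = 0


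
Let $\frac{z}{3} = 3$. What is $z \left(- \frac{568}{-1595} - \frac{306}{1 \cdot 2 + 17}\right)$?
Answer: $- \frac{4295502}{30305} \approx -141.74$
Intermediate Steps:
$z = 9$ ($z = 3 \cdot 3 = 9$)
$z \left(- \frac{568}{-1595} - \frac{306}{1 \cdot 2 + 17}\right) = 9 \left(- \frac{568}{-1595} - \frac{306}{1 \cdot 2 + 17}\right) = 9 \left(\left(-568\right) \left(- \frac{1}{1595}\right) - \frac{306}{2 + 17}\right) = 9 \left(\frac{568}{1595} - \frac{306}{19}\right) = 9 \left(- \frac{477278}{30305}\right) = - \frac{4295502}{30305}$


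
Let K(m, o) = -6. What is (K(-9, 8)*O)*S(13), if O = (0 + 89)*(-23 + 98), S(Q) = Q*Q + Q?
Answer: -7289100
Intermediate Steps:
S(Q) = Q + Q² (S(Q) = Q² + Q = Q + Q²)
O = 6675 (O = 89*75 = 6675)
(K(-9, 8)*O)*S(13) = (-6*6675)*(13*(1 + 13)) = -520650*14 = -40050*182 = -7289100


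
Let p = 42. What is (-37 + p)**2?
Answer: 25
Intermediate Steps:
(-37 + p)**2 = (-37 + 42)**2 = 5**2 = 25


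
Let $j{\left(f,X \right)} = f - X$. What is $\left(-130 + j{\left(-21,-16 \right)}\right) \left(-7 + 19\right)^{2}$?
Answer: $-19440$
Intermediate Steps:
$\left(-130 + j{\left(-21,-16 \right)}\right) \left(-7 + 19\right)^{2} = \left(-130 - 5\right) \left(-7 + 19\right)^{2} = \left(-130 + \left(-21 + 16\right)\right) 12^{2} = \left(-130 - 5\right) 144 = \left(-135\right) 144 = -19440$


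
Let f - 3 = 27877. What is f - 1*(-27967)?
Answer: 55847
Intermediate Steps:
f = 27880 (f = 3 + 27877 = 27880)
f - 1*(-27967) = 27880 - 1*(-27967) = 27880 + 27967 = 55847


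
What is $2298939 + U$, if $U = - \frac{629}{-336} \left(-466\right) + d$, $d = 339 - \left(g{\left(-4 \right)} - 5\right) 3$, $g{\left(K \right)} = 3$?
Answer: $\frac{386133155}{168} \approx 2.2984 \cdot 10^{6}$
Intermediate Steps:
$d = 345$ ($d = 339 - \left(3 - 5\right) 3 = 339 - \left(-2\right) 3 = 339 - -6 = 339 + 6 = 345$)
$U = - \frac{88597}{168}$ ($U = - \frac{629}{-336} \left(-466\right) + 345 = \left(-629\right) \left(- \frac{1}{336}\right) \left(-466\right) + 345 = \frac{629}{336} \left(-466\right) + 345 = - \frac{146557}{168} + 345 = - \frac{88597}{168} \approx -527.36$)
$2298939 + U = 2298939 - \frac{88597}{168} = \frac{386133155}{168}$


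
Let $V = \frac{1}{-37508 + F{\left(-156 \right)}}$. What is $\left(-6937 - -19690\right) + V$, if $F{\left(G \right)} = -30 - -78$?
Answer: $\frac{477727379}{37460} \approx 12753.0$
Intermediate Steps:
$F{\left(G \right)} = 48$ ($F{\left(G \right)} = -30 + 78 = 48$)
$V = - \frac{1}{37460}$ ($V = \frac{1}{-37508 + 48} = \frac{1}{-37460} = - \frac{1}{37460} \approx -2.6695 \cdot 10^{-5}$)
$\left(-6937 - -19690\right) + V = \left(-6937 - -19690\right) - \frac{1}{37460} = \left(-6937 + 19690\right) - \frac{1}{37460} = 12753 - \frac{1}{37460} = \frac{477727379}{37460}$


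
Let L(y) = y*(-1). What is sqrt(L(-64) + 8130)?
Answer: sqrt(8194) ≈ 90.521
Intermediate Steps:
L(y) = -y
sqrt(L(-64) + 8130) = sqrt(-1*(-64) + 8130) = sqrt(64 + 8130) = sqrt(8194)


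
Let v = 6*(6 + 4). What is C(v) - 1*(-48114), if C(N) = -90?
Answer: 48024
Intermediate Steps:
v = 60 (v = 6*10 = 60)
C(v) - 1*(-48114) = -90 - 1*(-48114) = -90 + 48114 = 48024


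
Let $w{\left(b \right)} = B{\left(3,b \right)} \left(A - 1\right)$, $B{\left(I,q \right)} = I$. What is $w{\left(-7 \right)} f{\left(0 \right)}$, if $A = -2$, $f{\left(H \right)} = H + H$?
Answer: $0$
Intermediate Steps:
$f{\left(H \right)} = 2 H$
$w{\left(b \right)} = -9$ ($w{\left(b \right)} = 3 \left(-2 - 1\right) = 3 \left(-3\right) = -9$)
$w{\left(-7 \right)} f{\left(0 \right)} = - 9 \cdot 2 \cdot 0 = \left(-9\right) 0 = 0$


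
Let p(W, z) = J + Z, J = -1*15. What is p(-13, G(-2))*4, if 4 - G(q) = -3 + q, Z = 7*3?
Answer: 24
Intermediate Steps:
Z = 21
G(q) = 7 - q (G(q) = 4 - (-3 + q) = 4 + (3 - q) = 7 - q)
J = -15
p(W, z) = 6 (p(W, z) = -15 + 21 = 6)
p(-13, G(-2))*4 = 6*4 = 24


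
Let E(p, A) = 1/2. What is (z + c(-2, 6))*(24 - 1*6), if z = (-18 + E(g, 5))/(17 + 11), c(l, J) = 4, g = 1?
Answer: 243/4 ≈ 60.750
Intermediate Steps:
E(p, A) = 1/2
z = -5/8 (z = (-18 + 1/2)/(17 + 11) = -35/2/28 = -35/2*1/28 = -5/8 ≈ -0.62500)
(z + c(-2, 6))*(24 - 1*6) = (-5/8 + 4)*(24 - 1*6) = 27*(24 - 6)/8 = (27/8)*18 = 243/4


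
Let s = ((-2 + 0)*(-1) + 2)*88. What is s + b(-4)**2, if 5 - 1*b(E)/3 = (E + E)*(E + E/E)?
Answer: 3601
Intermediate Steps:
b(E) = 15 - 6*E*(1 + E) (b(E) = 15 - 3*(E + E)*(E + E/E) = 15 - 3*2*E*(E + 1) = 15 - 3*2*E*(1 + E) = 15 - 6*E*(1 + E))
s = 352 (s = (-2*(-1) + 2)*88 = (2 + 2)*88 = 4*88 = 352)
s + b(-4)**2 = 352 + (15 - 6*(-4) - 6*(-4)**2)**2 = 352 + (15 + 24 - 6*16)**2 = 352 + (15 + 24 - 96)**2 = 352 + (-57)**2 = 352 + 3249 = 3601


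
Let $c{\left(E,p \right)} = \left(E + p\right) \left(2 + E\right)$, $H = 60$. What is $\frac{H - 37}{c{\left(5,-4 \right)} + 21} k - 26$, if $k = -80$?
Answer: $- \frac{642}{7} \approx -91.714$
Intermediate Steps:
$c{\left(E,p \right)} = \left(2 + E\right) \left(E + p\right)$
$\frac{H - 37}{c{\left(5,-4 \right)} + 21} k - 26 = \frac{60 - 37}{\left(5^{2} + 2 \cdot 5 + 2 \left(-4\right) + 5 \left(-4\right)\right) + 21} \left(-80\right) - 26 = \frac{23}{\left(25 + 10 - 8 - 20\right) + 21} \left(-80\right) - 26 = \frac{23}{7 + 21} \left(-80\right) - 26 = \frac{23}{28} \left(-80\right) - 26 = - \frac{460}{7} - 26 = - \frac{642}{7}$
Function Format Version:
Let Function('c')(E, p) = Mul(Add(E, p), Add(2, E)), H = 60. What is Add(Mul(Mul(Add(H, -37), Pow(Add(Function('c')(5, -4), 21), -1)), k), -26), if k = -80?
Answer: Rational(-642, 7) ≈ -91.714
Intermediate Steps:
Function('c')(E, p) = Mul(Add(2, E), Add(E, p))
Add(Mul(Mul(Add(H, -37), Pow(Add(Function('c')(5, -4), 21), -1)), k), -26) = Add(Mul(Mul(Add(60, -37), Pow(Add(Add(Pow(5, 2), Mul(2, 5), Mul(2, -4), Mul(5, -4)), 21), -1)), -80), -26) = Add(Mul(Mul(23, Pow(Add(Add(25, 10, -8, -20), 21), -1)), -80), -26) = Add(Mul(Mul(23, Pow(Add(7, 21), -1)), -80), -26) = Add(Mul(Mul(23, Pow(28, -1)), -80), -26) = Add(Mul(Mul(23, Rational(1, 28)), -80), -26) = Add(Mul(Rational(23, 28), -80), -26) = Add(Rational(-460, 7), -26) = Rational(-642, 7)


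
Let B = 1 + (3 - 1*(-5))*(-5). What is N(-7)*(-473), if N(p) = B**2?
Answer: -719433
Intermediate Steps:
B = -39 (B = 1 + (3 + 5)*(-5) = 1 + 8*(-5) = 1 - 40 = -39)
N(p) = 1521 (N(p) = (-39)**2 = 1521)
N(-7)*(-473) = 1521*(-473) = -719433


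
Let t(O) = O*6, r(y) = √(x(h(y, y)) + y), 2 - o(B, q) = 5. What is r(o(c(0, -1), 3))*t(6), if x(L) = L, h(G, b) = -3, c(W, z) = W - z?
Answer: 36*I*√6 ≈ 88.182*I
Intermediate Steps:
o(B, q) = -3 (o(B, q) = 2 - 1*5 = 2 - 5 = -3)
r(y) = √(-3 + y)
t(O) = 6*O
r(o(c(0, -1), 3))*t(6) = √(-3 - 3)*(6*6) = √(-6)*36 = (I*√6)*36 = 36*I*√6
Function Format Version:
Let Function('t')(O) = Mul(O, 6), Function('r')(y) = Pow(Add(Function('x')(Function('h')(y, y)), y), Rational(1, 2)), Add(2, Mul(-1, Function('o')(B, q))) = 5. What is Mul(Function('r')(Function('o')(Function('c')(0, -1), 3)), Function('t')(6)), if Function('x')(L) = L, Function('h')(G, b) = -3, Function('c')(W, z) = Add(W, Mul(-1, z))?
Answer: Mul(36, I, Pow(6, Rational(1, 2))) ≈ Mul(88.182, I)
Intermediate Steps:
Function('o')(B, q) = -3 (Function('o')(B, q) = Add(2, Mul(-1, 5)) = Add(2, -5) = -3)
Function('r')(y) = Pow(Add(-3, y), Rational(1, 2))
Function('t')(O) = Mul(6, O)
Mul(Function('r')(Function('o')(Function('c')(0, -1), 3)), Function('t')(6)) = Mul(Pow(Add(-3, -3), Rational(1, 2)), Mul(6, 6)) = Mul(Pow(-6, Rational(1, 2)), 36) = Mul(Mul(I, Pow(6, Rational(1, 2))), 36) = Mul(36, I, Pow(6, Rational(1, 2)))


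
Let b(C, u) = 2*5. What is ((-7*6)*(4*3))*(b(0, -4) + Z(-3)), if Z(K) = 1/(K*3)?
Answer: -4984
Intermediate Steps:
b(C, u) = 10
Z(K) = 1/(3*K) (Z(K) = (1/3)/K = 1/(3*K))
((-7*6)*(4*3))*(b(0, -4) + Z(-3)) = ((-7*6)*(4*3))*(10 + (1/3)/(-3)) = (-42*12)*(10 + (1/3)*(-1/3)) = -504*(10 - 1/9) = -504*89/9 = -4984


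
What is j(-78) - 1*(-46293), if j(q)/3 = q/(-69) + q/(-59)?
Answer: 62829585/1357 ≈ 46300.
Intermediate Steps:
j(q) = -128*q/1357 (j(q) = 3*(q/(-69) + q/(-59)) = 3*(q*(-1/69) + q*(-1/59)) = 3*(-q/69 - q/59) = 3*(-128*q/4071) = -128*q/1357)
j(-78) - 1*(-46293) = -128/1357*(-78) - 1*(-46293) = 9984/1357 + 46293 = 62829585/1357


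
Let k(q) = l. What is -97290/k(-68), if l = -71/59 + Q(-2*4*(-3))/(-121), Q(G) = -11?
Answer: 31570605/361 ≈ 87453.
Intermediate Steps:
l = -722/649 (l = -71/59 - 11/(-121) = -71*1/59 - 11*(-1/121) = -71/59 + 1/11 = -722/649 ≈ -1.1125)
k(q) = -722/649
-97290/k(-68) = -97290/(-722/649) = -97290*(-649/722) = 31570605/361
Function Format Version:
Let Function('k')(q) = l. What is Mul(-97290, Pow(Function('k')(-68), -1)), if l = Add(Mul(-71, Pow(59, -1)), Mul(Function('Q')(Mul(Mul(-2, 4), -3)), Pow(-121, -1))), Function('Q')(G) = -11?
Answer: Rational(31570605, 361) ≈ 87453.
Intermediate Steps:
l = Rational(-722, 649) (l = Add(Mul(-71, Pow(59, -1)), Mul(-11, Pow(-121, -1))) = Add(Mul(-71, Rational(1, 59)), Mul(-11, Rational(-1, 121))) = Add(Rational(-71, 59), Rational(1, 11)) = Rational(-722, 649) ≈ -1.1125)
Function('k')(q) = Rational(-722, 649)
Mul(-97290, Pow(Function('k')(-68), -1)) = Mul(-97290, Pow(Rational(-722, 649), -1)) = Mul(-97290, Rational(-649, 722)) = Rational(31570605, 361)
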